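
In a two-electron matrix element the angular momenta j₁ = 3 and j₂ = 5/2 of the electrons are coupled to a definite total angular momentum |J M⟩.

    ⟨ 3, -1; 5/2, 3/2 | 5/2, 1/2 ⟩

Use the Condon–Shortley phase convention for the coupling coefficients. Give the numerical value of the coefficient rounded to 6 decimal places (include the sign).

triangle: 3!·3!·2!/9! = 72/362880
(j±m)!: 2!·4!·4!·1!·3!·2! = 13824
prefactor² = (2J+1)·Δ·N² = 576/35
  k=2: +1/(2!·1!·2!·2!·1!·0!) = 1/8
  k=3: −1/(3!·0!·1!·1!·2!·1!) = -1/12
Σ = 1/24  ⇒  CG² = 576/35·(1/24)² = 1/35
CG = +√(1/35) = +0.169031

+√(1/35) ≈ +0.169031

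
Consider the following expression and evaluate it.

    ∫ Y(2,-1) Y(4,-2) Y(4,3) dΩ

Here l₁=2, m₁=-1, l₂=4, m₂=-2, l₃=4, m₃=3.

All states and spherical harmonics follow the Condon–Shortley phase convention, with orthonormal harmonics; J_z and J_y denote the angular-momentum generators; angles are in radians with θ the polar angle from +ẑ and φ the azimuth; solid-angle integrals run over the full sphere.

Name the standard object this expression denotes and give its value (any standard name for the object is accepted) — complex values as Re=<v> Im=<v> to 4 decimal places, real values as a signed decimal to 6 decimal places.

Gaunt coefficient, -0.187702

This is a Gaunt coefficient — the integral of a triple product of spherical harmonics over the sphere.
Checks pass: Σm=0; 10 even; l₃=4∈[2,6].
(2·2+1)(2·4+1)(2·4+1) = 405
Δ: 2! 2! 6! / 11! → 1/13860
sum: t=0:+1/192 t=1:−1/36 t=2:+1/192 = -5/288
3j²(2 4 4; 0 0 0) = Δ·Π!·Σ² = 20/693  (sign -1)
sum: t=1:−1/240 t=2:+1/1440 = -1/288
3j²(2 4 4; -1 -2 3) = Δ·Π!·Σ² = 5/132  (sign +1)
combine: 4πI² = 405·20/693·5/132 = 375/847
take √, sign -1: I = -0.18770204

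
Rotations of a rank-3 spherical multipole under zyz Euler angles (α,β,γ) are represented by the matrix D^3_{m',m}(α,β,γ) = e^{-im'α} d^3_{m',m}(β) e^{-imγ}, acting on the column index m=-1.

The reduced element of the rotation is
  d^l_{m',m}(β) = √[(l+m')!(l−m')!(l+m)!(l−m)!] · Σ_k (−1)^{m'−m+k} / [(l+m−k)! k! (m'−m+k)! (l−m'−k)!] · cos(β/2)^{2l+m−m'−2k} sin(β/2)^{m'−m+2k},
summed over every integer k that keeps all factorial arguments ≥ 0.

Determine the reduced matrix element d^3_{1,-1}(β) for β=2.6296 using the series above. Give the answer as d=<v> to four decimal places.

d^3_{1,-1}(β=2.6296) via the finite sum:
With c≡cos(β/2)=0.253209 and s≡sin(β/2)=0.967411, N=[24·2·2·24]^{1/2}=48.000000
Admissible k: 0..2 (factorial args all ≥0)
  k=0: (−1)^2·48.0000/(8)·0.2532^4·0.9674^2 = +0.023083
  k=1: (−1)^3·48.0000/(6)·0.2532^2·0.9674^4 = -0.449257
  k=2: (−1)^4·48.0000/(48)·0.2532^0·0.9674^6 = +0.819724
d^3_{1,-1}(2.6296) = +0.023083 -0.449257 +0.819724 = +0.393550

d=0.3935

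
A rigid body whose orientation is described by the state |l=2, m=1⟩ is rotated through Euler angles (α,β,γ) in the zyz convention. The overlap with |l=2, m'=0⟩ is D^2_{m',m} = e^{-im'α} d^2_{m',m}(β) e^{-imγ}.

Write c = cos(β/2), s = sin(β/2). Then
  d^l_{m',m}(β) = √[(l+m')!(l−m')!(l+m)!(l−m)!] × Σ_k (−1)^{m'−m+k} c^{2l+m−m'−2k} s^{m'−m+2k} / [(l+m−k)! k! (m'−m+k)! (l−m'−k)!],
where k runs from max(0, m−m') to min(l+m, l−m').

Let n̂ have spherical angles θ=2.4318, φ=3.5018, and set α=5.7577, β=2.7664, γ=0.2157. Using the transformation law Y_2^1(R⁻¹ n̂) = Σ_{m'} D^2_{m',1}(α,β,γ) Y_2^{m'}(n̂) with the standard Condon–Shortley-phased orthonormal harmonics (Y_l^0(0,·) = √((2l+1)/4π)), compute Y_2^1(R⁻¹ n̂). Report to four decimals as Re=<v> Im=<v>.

Re=-0.2306 Im=0.2719

Need the full column D^2_{m',1} for m'=−2..2 at α=5.7577, β=2.7664, γ=0.2157.
cos(β/2)=0.186498, sin(β/2)=0.982455
d^2_{-2,1}: single k=3 term ⇒ +0.353706;  D = +0.105921-0.337474i
d^2_{-1,1}: k∈[2..3] ⇒ +0.100715 -0.931647 = -0.830932;  D = -0.612952+0.561014i
d^2_{0,1}: k∈[1..2] ⇒ +0.015610 -0.433200 = -0.417589;  D = -0.407913+0.089377i
d^2_{1,1}: k∈[0..1] ⇒ +0.001210 -0.100715 = -0.099505;  D = -0.094769-0.030335i
d^2_{2,1}: single k=0 term ⇒ -0.012746;  D = -0.008552-0.009451i
Y_2^{m'}(θ=2.4318,φ=3.5018) and Σ D·Y over m':
  (+0.1059-0.3375i)·(+0.1233-0.1082i)  (-0.6130+0.5610i)·(+0.3574-0.1346i)  (-0.4079+0.0894i)·(+0.2290+0.0000i)  (-0.0948-0.0303i)·(-0.3574-0.1346i)  (-0.0086-0.0095i)·(+0.1233+0.1082i)
Y_2^1(R⁻¹ n̂) = -0.230641+0.271886i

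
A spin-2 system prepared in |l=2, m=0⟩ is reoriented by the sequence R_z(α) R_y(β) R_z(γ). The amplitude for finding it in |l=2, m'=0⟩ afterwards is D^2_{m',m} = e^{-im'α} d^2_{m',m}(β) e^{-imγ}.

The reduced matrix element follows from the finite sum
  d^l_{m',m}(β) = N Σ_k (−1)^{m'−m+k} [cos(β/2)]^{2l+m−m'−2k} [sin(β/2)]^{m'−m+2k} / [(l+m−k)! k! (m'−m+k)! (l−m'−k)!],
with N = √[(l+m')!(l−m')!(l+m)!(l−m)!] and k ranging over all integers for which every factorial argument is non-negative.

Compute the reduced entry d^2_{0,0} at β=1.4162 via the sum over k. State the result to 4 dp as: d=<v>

d^2_{0,0}(β=1.4162) via the finite sum:
Half-angle: c=0.759599, s=0.650392. N=√(2·2·2·2)=4.000000
The bounds max(0,m−m')=0 and min(l+m,l−m')=2 give 3 terms
  k=0: (−1)^0·4.0000/(4)·0.7596^4·0.6504^0 = +0.332918
  k=1: (−1)^1·4.0000/(1)·0.7596^2·0.6504^2 = -0.976290
  k=2: (−1)^2·4.0000/(4)·0.7596^0·0.6504^4 = +0.178937
d^2_{0,0}(1.4162) = +0.332918 -0.976290 +0.178937 = -0.464435

d=-0.4644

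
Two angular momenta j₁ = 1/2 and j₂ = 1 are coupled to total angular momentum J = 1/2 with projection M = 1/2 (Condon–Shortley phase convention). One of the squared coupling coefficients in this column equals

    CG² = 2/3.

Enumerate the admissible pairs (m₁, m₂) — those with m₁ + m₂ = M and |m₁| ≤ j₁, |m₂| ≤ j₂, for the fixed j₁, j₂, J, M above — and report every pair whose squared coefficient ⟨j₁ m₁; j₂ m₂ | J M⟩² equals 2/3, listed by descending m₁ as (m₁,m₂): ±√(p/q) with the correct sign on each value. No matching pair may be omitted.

Admissible pairs with m₁+m₂ = M = 1/2: (-1/2,1), (1/2,0)
  (m₁,m₂)=(1/2,0): CG² = 1/3, CG = +√(1/3)
  (m₁,m₂)=(-1/2,1): CG² = 2/3, CG = −√(2/3)   ← matches the target
Pairs with CG² = 2/3: (-1/2,1): −√(2/3)

(-1/2,1): −√(2/3)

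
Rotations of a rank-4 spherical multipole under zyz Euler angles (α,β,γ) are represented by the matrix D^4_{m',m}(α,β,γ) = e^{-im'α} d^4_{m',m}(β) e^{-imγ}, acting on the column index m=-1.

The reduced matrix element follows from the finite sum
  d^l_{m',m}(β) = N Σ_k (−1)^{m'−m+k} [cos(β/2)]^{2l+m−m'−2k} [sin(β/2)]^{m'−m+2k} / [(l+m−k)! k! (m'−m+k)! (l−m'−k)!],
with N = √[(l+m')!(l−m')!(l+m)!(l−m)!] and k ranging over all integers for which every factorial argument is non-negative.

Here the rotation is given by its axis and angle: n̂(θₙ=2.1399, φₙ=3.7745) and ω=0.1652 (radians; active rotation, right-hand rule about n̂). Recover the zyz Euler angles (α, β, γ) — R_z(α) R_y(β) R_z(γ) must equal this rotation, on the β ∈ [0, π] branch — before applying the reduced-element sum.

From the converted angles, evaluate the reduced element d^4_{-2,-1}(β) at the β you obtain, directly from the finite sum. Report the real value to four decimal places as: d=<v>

Axis–angle → zyz. n̂ = (sinθₙcosφₙ, sinθₙsinφₙ, cosθₙ) = (-0.679224, -0.498263, -0.538877), ω = 0.1652.
R = I cosω + sinω [n̂]ₓ + (1−cosω) n̂n̂ᵀ gives
  R = [+0.992666, +0.093226, -0.076956; -0.084011, +0.989766, +0.115354; +0.086922, -0.108043, +0.990339]
β = atan2(√(R₁₃²+R₂₃²), R₃₃) = 0.139116; α = atan2(R₂₃, R₁₃) mod 2π = 2.159120; γ = atan2(R₃₂, −R₃₁) mod 2π = 4.034898
d^4_{-2,-1}(β=0.1391) via the finite sum:
c=cos(0.139116/2)=0.997582, s=sin(0.139116/2)=0.069502; N=√[2·720·6·120]=1018.233765
The bounds max(0,m−m')=1 and min(l+m,l−m')=3 give 3 terms
  k=1: (−1)^0·1018.2338/(240)·0.9976^7·0.0695^1 = +0.289916
  k=2: (−1)^1·1018.2338/(48)·0.9976^5·0.0695^3 = -0.007036
  k=3: (−1)^2·1018.2338/(72)·0.9976^3·0.0695^5 = +0.000023
d^4_{-2,-1}(0.1391) = +0.289916 -0.007036 +0.000023 = +0.282903

d=0.2829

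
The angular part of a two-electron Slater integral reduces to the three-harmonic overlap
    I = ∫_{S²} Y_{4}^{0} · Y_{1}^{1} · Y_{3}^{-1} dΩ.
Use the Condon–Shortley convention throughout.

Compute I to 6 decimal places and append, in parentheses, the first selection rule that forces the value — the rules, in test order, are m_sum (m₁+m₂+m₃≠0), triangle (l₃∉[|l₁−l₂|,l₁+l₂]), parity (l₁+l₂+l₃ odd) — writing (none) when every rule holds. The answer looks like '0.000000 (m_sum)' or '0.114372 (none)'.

0.150786 (none)

Rules hold: Σm=0, L=8 even, 3≤3≤5.
N = 9·3·7 = 189
Δ = 2!·6!·0!/9! = 1/252
Racah Σ t=1..1: t=1:−1/36 = -1/36
⇒ 3j(4 1 3; 0 0 0)² = 4/63, sgn +1
Racah Σ t=2..2: t=2:+1/96 = 1/96
⇒ 3j(4 1 3; 0 1 -1)² = 1/42, sgn +1
4πI² = N·(3j₀)²·(3jₘ)² = 2/7
I = +1·√(0.285714/4π) = 0.15078601
No selection rule forces the value: the integral is nonzero (none).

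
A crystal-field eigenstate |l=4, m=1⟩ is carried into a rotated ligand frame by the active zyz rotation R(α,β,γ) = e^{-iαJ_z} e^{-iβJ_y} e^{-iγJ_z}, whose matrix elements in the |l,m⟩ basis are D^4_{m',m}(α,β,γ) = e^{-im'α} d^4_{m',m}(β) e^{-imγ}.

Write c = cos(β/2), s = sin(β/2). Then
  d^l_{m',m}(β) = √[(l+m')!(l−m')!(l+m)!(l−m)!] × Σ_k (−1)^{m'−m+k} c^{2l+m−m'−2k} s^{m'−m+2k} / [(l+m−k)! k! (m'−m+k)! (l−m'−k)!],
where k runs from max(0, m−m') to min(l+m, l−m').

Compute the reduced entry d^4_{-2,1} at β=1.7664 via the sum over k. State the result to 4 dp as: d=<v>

d=-0.3794

d^4_{-2,1}(β=1.7664) via the finite sum:
Half-angle: c=0.634682, s=0.772774. N=√(2·720·120·6)=1018.233765
Admissible k: 3..5 (factorial args all ≥0)
  k=3: (−1)^0·1018.2338/(72)·0.6347^5·0.7728^3 = +0.672127
  k=4: (−1)^1·1018.2338/(48)·0.6347^3·0.7728^5 = -1.494637
  k=5: (−1)^2·1018.2338/(240)·0.6347^1·0.7728^7 = +0.443158
d^4_{-2,1}(1.7664) = +0.672127 -1.494637 +0.443158 = -0.379352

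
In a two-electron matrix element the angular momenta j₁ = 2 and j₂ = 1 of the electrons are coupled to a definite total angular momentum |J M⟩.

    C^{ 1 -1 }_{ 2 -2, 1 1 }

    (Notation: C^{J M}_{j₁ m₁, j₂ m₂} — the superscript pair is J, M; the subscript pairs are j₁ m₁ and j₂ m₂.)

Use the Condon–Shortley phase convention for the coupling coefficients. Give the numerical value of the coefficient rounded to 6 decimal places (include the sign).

+√(3/5) ≈ +0.774597

j₁+j₂−J=2  J+j₁−j₂=2  J−j₁+j₂=0  j₁+j₂+J+1=5
(j₁±m₁, j₂±m₂, J±M) = (0,4,2,0,0,2)
P² = 48/5
sum k=2..2:
  [2] +1/4 = 1/4
S = 1/4
C² = P²·S² = 3/5 ; C = +0.774597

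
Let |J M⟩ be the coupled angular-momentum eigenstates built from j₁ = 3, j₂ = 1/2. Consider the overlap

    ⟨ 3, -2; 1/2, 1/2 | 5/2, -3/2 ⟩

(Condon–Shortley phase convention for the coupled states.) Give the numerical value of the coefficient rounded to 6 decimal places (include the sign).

-0.845154

√[6·1!5!0!/7! · 1!5!1!0!1!4!] = √(2880/7)
  +(−1)^1/∏(1,0,4,0,1,0)! = -1/24  (running -1/24)
⟨..|..⟩ = √(2880/7)·(-1/24) = -0.845154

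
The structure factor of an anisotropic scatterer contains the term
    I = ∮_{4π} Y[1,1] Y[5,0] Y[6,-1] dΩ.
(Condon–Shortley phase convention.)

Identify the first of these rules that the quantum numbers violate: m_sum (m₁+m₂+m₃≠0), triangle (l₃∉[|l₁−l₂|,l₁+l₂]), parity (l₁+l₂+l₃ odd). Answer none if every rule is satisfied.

m₁+m₂+m₃ = 1 + 0 − 1 = 0  ✓
triangle: |1−5|=4 ≤ l₃=6 ≤ 1+5=6  ✓
parity: l₁+l₂+l₃ = 12 is even  ✓

none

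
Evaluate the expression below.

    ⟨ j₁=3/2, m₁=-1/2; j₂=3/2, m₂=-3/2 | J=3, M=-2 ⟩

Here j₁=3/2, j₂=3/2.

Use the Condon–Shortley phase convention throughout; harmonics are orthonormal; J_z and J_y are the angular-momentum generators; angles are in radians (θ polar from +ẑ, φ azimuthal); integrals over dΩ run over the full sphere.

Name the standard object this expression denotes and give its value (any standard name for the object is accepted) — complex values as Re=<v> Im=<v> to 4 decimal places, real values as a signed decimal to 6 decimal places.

Clebsch–Gordan coefficient, +√(1/2) ≈ +0.707107

This is a Clebsch–Gordan (vector-coupling) coefficient.
triangle: 0!×3!×3!/7! = 36/5040
(j±m)!: 1!×2!×0!×3!×1!×5! = 1440
prefactor² = (2J+1)×Δ×N² = 72
  k=0: +1/(0!×0!×2!×0!×1!×3!) = 1/12
Σ = 1/12  ⇒  CG² = 72×(1/12)² = 1/2
CG = +√(1/2) = +0.707107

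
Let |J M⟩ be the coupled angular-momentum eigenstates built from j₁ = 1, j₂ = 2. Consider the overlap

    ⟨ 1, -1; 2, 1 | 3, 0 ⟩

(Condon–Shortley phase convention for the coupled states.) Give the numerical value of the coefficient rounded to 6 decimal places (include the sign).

+√(1/5) ≈ +0.447214

√[7·0!2!4!/7! · 0!2!3!1!3!3!] = √(144/5)
  +(−1)^0/∏(0,0,2,3,0,1)! = 1/12  (running 1/12)
⟨..|..⟩ = √(144/5)·(1/12) = +0.447214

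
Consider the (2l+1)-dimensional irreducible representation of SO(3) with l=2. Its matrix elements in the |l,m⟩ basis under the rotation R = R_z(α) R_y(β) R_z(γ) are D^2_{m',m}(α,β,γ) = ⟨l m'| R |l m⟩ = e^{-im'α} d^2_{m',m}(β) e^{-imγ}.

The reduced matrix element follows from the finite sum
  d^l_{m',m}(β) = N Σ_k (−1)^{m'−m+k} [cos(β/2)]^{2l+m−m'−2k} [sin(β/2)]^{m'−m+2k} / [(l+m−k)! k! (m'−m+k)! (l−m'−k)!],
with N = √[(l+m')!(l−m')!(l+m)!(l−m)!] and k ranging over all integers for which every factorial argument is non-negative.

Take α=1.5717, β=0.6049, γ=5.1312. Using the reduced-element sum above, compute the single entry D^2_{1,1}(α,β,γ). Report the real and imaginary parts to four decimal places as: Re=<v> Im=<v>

D^2_{1,1}(1.5717,0.6049,5.1312) = e^{-i·1·1.5717}·d^2_{1,1}(0.6049)·e^{-i·1·5.1312}. Compute d first:
With c≡cos(β/2)=0.954610 and s≡sin(β/2)=0.297860, N=[6·1·6·1]^{1/2}=6.000000
The bounds max(0,m−m')=0 and min(l+m,l−m')=1 give 2 terms
  k=0: (−1)^0·6.0000/(6)·0.9546^4·0.2979^0 = +0.830430
  k=1: (−1)^1·6.0000/(2)·0.9546^2·0.2979^2 = -0.242548
d^2_{1,1}(0.6049) = +0.830430 -0.242548 = +0.587883
Phases: e^{-i·(1)·1.5717}=-0.000904-1.000000i, e^{-i·(1)·5.1312}=+0.406675+0.913573i ⇒ D=+0.536858-0.239562i

Re=0.5369 Im=-0.2396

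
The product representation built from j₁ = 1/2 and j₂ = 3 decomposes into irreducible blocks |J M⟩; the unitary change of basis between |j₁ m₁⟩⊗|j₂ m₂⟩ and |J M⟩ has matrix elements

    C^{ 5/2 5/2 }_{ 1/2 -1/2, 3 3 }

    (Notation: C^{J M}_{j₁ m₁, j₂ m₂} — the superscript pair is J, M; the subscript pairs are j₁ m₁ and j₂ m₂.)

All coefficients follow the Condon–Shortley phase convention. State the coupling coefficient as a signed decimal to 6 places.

−√(6/7) ≈ -0.925820

√[6·1!0!5!/7! · 0!1!6!0!5!0!] = √(86400/7)
  +(−1)^1/∏(1,0,0,5,0,0)! = -1/120  (running -1/120)
⟨..|..⟩ = √(86400/7)·(-1/120) = -0.925820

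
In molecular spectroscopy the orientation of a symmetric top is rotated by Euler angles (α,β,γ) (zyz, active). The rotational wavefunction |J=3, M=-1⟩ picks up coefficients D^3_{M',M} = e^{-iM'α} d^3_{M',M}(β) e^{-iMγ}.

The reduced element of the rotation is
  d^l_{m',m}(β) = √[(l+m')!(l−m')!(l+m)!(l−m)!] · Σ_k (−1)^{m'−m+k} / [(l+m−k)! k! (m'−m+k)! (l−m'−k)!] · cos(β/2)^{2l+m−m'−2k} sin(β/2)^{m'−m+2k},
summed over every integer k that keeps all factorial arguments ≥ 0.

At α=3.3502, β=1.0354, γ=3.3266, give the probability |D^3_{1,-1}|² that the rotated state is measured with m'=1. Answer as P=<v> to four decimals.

P=0.2403

Split into d^3_{1,-1}(β=1.0354) × two z-phases.
Half-angle: c=0.868960, s=0.494883. N=√(24·2·2·24)=48.000000
k: max(0,(-1)−(1))=0 … min(3+(-1),3−(1))=2
  k=0: (−1)^2·48.0000/(8)·0.8690^4·0.4949^2 = +0.837827
  k=1: (−1)^3·48.0000/(6)·0.8690^2·0.4949^4 = -0.362325
  k=2: (−1)^4·48.0000/(48)·0.8690^0·0.4949^6 = +0.014690
d^3_{1,-1}(1.0354) = +0.837827 -0.362325 +0.014690 = +0.490192
|D^3_{1,-1}|² = |d^3_{1,-1}(β)|² = (+0.490192)² = 0.240288 (the z-rotation phases have unit modulus)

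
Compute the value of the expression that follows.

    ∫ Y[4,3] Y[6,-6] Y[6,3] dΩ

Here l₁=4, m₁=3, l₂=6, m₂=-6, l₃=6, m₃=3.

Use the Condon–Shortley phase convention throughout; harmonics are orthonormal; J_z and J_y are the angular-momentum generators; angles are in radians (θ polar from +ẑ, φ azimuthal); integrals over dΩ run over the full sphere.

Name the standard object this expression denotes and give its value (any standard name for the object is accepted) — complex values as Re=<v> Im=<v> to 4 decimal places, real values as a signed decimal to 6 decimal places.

This is a Gaunt coefficient — the integral of a triple product of spherical harmonics over the sphere.
m-sum 0 ✓  L=16 even ✓  2≤6≤10 ✓
Π(2lᵢ+1) = 9×13×13 = 1521
triangle coeff Δ(4,6,6) = 1/15315300
Σ_t [0,4]: t=0:+1/829440 t=1:−1/25920 t=2:+1/9216 t=3:−1/25920 t=4:+1/829440 = 7/207360
(3j)²=28/2431 [(4 6 6; 0 0 0)], sign=+1
Σ_t [0,0]: t=0:+1/5806080 = 1/5806080
(3j)²=9/884 [(4 6 6; 3 -6 3)], sign=-1
⇒ 4πI² = 567/3179
I = (-1)√(567/3179/(4π)) = -0.11913554

Gaunt coefficient, -0.119136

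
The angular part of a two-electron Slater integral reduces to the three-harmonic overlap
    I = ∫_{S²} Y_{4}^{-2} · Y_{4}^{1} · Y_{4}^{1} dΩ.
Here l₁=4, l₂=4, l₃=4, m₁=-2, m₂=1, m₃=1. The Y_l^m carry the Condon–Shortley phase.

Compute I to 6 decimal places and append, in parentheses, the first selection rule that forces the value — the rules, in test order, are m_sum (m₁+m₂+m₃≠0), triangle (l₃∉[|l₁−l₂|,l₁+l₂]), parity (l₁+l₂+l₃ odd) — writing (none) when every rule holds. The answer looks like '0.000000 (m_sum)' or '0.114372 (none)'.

0.144370 (none)

Checks pass: Σm=0; 12 even; l₃=4∈[0,8].
(2·4+1)(2·4+1)(2·4+1) = 729
Δ: 4! 4! 4! / 13! → 1/450450
sum: t=0:+1/13824 t=1:−1/216 t=2:+1/64 t=3:−1/216 t=4:+1/13824 = 5/768
3j²(4 4 4; 0 0 0) = Δ·Π!·Σ² = 18/1001  (sign +1)
sum: t=2:+1/576 t=3:−1/144 t=4:+1/576 = -1/288
3j²(4 4 4; -2 1 1) = Δ·Π!·Σ² = 20/1001  (sign +1)
combine: 4πI² = 729·18/1001·20/1001 = 262440/1002001
take √, sign +1: I = 0.14436968
No selection rule forces the value: the integral is nonzero (none).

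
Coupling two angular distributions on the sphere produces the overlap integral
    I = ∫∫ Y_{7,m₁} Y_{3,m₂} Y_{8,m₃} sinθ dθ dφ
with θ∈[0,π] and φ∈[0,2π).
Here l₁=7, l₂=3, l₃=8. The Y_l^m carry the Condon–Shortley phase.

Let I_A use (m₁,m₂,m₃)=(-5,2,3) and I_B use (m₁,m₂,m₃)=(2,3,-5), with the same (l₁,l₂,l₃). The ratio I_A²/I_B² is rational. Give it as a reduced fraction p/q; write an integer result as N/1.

Shared (l₁,l₂,l₃)=(7,3,8): N and (l;000)² cancel in I_A²/I_B².
A: Δ = 2!·12!·4!/19! = 1/5290740; Racah Σ t=1..2: t=1:−1/958003200 t=2:+1/87091200 = 1/95800320; ⇒ 3j(7 3 8; -5 2 3)² = 1000/88179, sgn -1
B: Δ = 2!·12!·4!/19! = 1/5290740; Racah Σ t=2..2: t=2:+1/104509440 = 1/104509440; ⇒ 3j(7 3 8; 2 3 -5)² = 275/13566, sgn -1
I_A²/I_B² = (1000/88179)/(275/13566) = 80/143

80/143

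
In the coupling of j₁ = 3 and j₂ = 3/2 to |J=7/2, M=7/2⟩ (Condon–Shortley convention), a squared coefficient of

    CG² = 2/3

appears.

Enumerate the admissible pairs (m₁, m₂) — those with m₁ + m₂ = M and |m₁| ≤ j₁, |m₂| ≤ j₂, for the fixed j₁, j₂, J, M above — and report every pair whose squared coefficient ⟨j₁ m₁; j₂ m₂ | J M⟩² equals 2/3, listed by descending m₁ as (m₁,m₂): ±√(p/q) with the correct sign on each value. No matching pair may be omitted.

(3,1/2): +√(2/3)

Admissible pairs with m₁+m₂ = M = 7/2: (2,3/2), (3,1/2)
  (m₁,m₂)=(3,1/2): CG² = 2/3, CG = +√(2/3)   ← matches the target
  (m₁,m₂)=(2,3/2): CG² = 1/3, CG = −√(1/3)
Pairs with CG² = 2/3: (3,1/2): +√(2/3)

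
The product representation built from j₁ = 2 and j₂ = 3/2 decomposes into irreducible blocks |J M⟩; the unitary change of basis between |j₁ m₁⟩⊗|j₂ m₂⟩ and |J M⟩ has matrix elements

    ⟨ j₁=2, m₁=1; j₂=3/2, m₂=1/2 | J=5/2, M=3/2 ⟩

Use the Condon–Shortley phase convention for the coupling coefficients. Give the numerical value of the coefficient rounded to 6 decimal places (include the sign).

+√(1/35) = +0.169031

j₁+j₂−J=1  J+j₁−j₂=3  J−j₁+j₂=2  j₁+j₂+J+1=7
(j₁±m₁, j₂±m₂, J±M) = (3,1,2,1,4,1)
P² = 144/35
sum k=0..1:
  [0] +1/4 = 1/4
  [1] −1/6 = -1/6
S = 1/12
C² = P²·S² = 1/35 ; C = +0.169031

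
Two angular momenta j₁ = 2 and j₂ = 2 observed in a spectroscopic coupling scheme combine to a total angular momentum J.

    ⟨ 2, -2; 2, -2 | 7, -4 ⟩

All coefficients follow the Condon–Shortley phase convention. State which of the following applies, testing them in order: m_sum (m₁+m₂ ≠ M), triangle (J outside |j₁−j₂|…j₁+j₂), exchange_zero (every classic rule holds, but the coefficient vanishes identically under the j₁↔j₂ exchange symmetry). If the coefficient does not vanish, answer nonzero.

triangle

m-sum: m₁+m₂ = -2+(-2) = -4, M = -4  ✓
triangle: need |j₁−j₂| ≤ J ≤ j₁+j₂, i.e. J ∈ [0, 4]; J = 7 is outside ✗ ⇒ coefficient is 0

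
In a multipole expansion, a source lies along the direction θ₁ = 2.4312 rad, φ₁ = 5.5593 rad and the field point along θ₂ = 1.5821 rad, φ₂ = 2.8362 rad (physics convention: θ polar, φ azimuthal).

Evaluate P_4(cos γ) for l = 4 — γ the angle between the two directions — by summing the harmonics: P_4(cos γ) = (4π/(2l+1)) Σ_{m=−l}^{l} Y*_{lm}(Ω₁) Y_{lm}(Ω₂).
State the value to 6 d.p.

-0.397912

Term-by-term m-sum for l=4 (normalisation 4π/9 = 1.396263):
  [-4]  conj(Y_{4,-4})(Ω₁) = (-0.077626, -0.019495) ; Y_{4,-4}(Ω₂) = (0.151383, 0.415714) ; Δ = (-0.003647, -0.035221)
  [-3]  conj(Y_{4,-3})(Ω₁) = (0.148780, 0.217070) ; Y_{4,-3}(Ω₂) = (0.008613, 0.011221) ; Δ = (-0.001154, 0.003539)
  [-2]  conj(Y_{4,-2})(Ω₁) = (0.052777, -0.426825) ; Y_{4,-2}(Ω₂) = (-0.273761, -0.191657) ; Δ = (-0.096252, 0.106733)
  [-1]  conj(Y_{4,-1})(Ω₁) = (-0.179280, 0.158477) ; Y_{4,-1}(Ω₂) = (-0.015295, -0.004822) ; Δ = (0.003506, -0.001559)
  [+0]  conj(Y_{4,0})(Ω₁) = (-0.283605, -0.000000) ; Y_{4,0}(Ω₂) = (0.316951, 0.000000) ; Δ = (-0.089889, -0.000000)
  [+1]  conj(Y_{4,1})(Ω₁) = (0.179280, 0.158477) ; Y_{4,1}(Ω₂) = (0.015295, -0.004822) ; Δ = (0.003506, 0.001559)
  [+2]  conj(Y_{4,2})(Ω₁) = (0.052777, 0.426825) ; Y_{4,2}(Ω₂) = (-0.273761, 0.191657) ; Δ = (-0.096252, -0.106733)
  [+3]  conj(Y_{4,3})(Ω₁) = (-0.148780, 0.217070) ; Y_{4,3}(Ω₂) = (-0.008613, 0.011221) ; Δ = (-0.001154, -0.003539)
  [+4]  conj(Y_{4,4})(Ω₁) = (-0.077626, 0.019495) ; Y_{4,4}(Ω₂) = (0.151383, -0.415714) ; Δ = (-0.003647, 0.035221)
Accumulated sum (-0.284984, 0.000000); after 4π/(2l+1) scaling, (-0.397912, 0.000000) ⇒ P_4 = -0.397912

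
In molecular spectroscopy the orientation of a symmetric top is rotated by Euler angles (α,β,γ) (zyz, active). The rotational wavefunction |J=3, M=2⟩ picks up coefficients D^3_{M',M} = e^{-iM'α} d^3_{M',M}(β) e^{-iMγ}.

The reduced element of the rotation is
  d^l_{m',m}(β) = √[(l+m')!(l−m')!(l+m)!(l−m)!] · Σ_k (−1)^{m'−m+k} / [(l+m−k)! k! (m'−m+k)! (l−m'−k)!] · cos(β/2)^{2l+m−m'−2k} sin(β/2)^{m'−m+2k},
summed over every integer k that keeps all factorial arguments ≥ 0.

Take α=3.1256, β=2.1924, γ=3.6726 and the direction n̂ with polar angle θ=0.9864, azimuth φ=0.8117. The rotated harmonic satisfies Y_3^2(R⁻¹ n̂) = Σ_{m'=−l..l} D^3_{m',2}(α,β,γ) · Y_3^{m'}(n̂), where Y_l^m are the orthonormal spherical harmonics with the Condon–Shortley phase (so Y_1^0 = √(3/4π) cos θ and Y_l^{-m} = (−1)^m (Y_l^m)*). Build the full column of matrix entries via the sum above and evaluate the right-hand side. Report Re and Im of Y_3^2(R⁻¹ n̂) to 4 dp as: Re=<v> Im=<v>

Need the full column D^3_{m',2} for m'=−3..3 at α=3.1256, β=2.1924, γ=3.6726.
cos(β/2)=0.456979, sin(β/2)=0.889477
d^3_{-3,2}: single k=5 term ⇒ +0.623227;  D = -0.277129+0.558222i
d^3_{-2,2}: k∈[4..5] ⇒ +0.653586 -0.495232 = +0.158353;  D = +0.072674-0.140692i
d^3_{-1,2}: k∈[3..4] ⇒ +0.424741 -0.804583 = -0.379842;  D = +0.179697-0.334647i
d^3_{0,2}: k∈[2..3] ⇒ +0.188980 -0.715968 = -0.526987;  D = -0.256703+0.460238i
d^3_{1,2}: k∈[1..2] ⇒ +0.056055 -0.424741 = -0.368686;  D = +0.184718-0.319074i
d^3_{2,2}: k∈[0..1] ⇒ +0.009107 -0.172515 = -0.163408;  D = -0.084121+0.140092i
d^3_{3,2}: single k=0 term ⇒ -0.043420;  D = +0.022945-0.036863i
Y_3^{m'}(θ=0.9864,φ=0.8117) and Σ D·Y over m':
  (-0.2771+0.5582i)·(-0.1841-0.1571i)  (+0.0727-0.1407i)·(-0.0206-0.3917i)  (+0.1797-0.3346i)·(+0.0968-0.1020i)  (-0.2567+0.4602i)·(-0.3043+0.0000i)  (+0.1847-0.3191i)·(-0.0968-0.1020i)  (-0.0841+0.1401i)·(-0.0206+0.3917i)  (+0.0229-0.0369i)·(+0.1841-0.1571i)
Y_3^2(R⁻¹ n̂) = +0.038367-0.309783i

Re=0.0384 Im=-0.3098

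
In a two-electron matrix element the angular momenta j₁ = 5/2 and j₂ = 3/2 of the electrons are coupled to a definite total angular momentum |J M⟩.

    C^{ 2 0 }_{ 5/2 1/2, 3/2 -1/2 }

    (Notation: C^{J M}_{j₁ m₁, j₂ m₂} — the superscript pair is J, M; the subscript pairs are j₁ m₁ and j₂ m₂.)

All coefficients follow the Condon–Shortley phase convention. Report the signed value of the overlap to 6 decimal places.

√[5·2!3!1!/7! · 3!2!1!2!2!2!] = √(8/7)
  +(−1)^0/∏(0,2,2,1,1,0)! = 1/4  (running 1/4)
  +(−1)^1/∏(1,1,1,0,2,1)! = -1/2  (running -1/4)
⟨..|..⟩ = √(8/7)·(-1/4) = -0.267261

−√(1/14) = -0.267261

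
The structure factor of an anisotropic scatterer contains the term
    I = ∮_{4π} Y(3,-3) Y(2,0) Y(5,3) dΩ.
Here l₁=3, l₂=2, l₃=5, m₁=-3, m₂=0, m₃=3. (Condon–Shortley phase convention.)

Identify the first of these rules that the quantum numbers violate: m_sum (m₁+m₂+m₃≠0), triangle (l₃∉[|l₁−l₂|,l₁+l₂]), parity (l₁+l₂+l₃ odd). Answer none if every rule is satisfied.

none

m₁+m₂+m₃ = -3 + 0 + 3 = 0  ✓
triangle: |3−2|=1 ≤ l₃=5 ≤ 3+2=5  ✓
parity: l₁+l₂+l₃ = 10 is even  ✓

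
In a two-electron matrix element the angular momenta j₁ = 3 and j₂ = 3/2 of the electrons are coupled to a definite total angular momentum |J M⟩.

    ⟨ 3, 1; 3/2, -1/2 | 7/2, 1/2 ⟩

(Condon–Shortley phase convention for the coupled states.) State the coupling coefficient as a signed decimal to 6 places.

+√(2/7) = +0.534522

j₁+j₂−J=1  J+j₁−j₂=5  J−j₁+j₂=2  j₁+j₂+J+1=9
(j₁±m₁, j₂±m₂, J±M) = (4,2,1,2,4,3)
P² = 512/7
sum k=0..1:
  [0] +1/12 = 1/12
  [1] −1/48 = -1/48
S = 1/16
C² = P²·S² = 2/7 ; C = +0.534522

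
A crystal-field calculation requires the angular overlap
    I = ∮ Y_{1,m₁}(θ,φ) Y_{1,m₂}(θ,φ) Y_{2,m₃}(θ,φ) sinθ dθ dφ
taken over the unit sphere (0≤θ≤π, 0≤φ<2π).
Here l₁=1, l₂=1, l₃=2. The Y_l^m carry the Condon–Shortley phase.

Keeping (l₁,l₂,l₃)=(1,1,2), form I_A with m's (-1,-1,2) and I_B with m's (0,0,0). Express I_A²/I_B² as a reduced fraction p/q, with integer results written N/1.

l's match ⇒ only the (l;m) 3-j factors differ between A and B.
A: triangle coeff Δ(1,1,2) = 1/30; Σ_t [0,0]: t=0:+1/4 = 1/4; (3j)²=1/5 [(1 1 2; -1 -1 2)], sign=+1
B: triangle coeff Δ(1,1,2) = 1/30; Σ_t [0,0]: t=0:+1/1 = 1/1; (3j)²=2/15 [(1 1 2; 0 0 0)], sign=+1
I_A²/I_B² = (1/5)/(2/15) = 3/2

3/2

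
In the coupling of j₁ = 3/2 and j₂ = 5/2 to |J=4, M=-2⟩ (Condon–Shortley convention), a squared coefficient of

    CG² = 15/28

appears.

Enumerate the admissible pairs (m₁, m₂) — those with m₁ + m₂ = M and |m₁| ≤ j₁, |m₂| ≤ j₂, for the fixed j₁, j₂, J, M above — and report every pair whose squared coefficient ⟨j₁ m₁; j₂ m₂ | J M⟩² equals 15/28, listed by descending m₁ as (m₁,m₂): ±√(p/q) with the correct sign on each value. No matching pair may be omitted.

(-1/2,-3/2): +√(15/28)

Admissible pairs with m₁+m₂ = M = -2: (-3/2,-1/2), (-1/2,-3/2), (1/2,-5/2)
  (m₁,m₂)=(1/2,-5/2): CG² = 3/28, CG = +√(3/28)
  (m₁,m₂)=(-1/2,-3/2): CG² = 15/28, CG = +√(15/28)   ← matches the target
  (m₁,m₂)=(-3/2,-1/2): CG² = 5/14, CG = +√(5/14)
Pairs with CG² = 15/28: (-1/2,-3/2): +√(15/28)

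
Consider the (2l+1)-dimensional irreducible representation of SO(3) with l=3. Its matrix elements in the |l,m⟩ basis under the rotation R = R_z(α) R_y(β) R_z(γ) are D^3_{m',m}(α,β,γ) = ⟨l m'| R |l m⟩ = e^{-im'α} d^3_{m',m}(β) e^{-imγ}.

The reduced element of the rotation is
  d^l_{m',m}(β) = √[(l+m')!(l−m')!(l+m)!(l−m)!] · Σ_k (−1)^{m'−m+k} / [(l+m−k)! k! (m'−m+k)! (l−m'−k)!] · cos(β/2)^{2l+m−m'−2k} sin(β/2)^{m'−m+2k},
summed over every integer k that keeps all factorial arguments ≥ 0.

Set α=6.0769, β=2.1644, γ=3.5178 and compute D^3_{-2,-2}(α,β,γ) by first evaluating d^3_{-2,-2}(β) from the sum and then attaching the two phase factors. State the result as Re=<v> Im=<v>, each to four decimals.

First d^3_{-2,-2}(β=2.1644), then the phase factors e^{-i(-2)α} and e^{-i(-2)γ}:
With c≡cos(β/2)=0.469387 and s≡sin(β/2)=0.882993, N=[1·120·1·120]^{1/2}=120.000000
Admissible k: 0..1 (factorial args all ≥0)
  k=0: (−1)^0·120.0000/(120)·0.4694^6·0.8830^0 = +0.010695
  k=1: (−1)^1·120.0000/(24)·0.4694^4·0.8830^2 = -0.189238
d^3_{-2,-2}(2.1644) = +0.010695 -0.189238 = -0.178543
Attach z-rotation phases: D = e^{-i(-2)(6.0769)}·(-0.178543)·e^{-i(-2)(3.5178)} = -0.168331-0.059515i

Re=-0.1683 Im=-0.0595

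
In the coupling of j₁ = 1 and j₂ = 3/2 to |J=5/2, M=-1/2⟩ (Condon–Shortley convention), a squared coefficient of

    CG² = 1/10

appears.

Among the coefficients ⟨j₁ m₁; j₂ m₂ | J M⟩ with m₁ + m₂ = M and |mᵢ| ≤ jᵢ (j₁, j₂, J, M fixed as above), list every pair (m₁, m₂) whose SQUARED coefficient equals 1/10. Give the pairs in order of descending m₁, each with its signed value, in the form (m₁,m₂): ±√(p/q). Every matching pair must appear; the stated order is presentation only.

(1,-3/2): +√(1/10)

Admissible pairs with m₁+m₂ = M = -1/2: (-1,1/2), (0,-1/2), (1,-3/2)
  (m₁,m₂)=(1,-3/2): CG² = 1/10, CG = +√(1/10)   ← matches the target
  (m₁,m₂)=(0,-1/2): CG² = 3/5, CG = +√(3/5)
  (m₁,m₂)=(-1,1/2): CG² = 3/10, CG = +√(3/10)
Pairs with CG² = 1/10: (1,-3/2): +√(1/10)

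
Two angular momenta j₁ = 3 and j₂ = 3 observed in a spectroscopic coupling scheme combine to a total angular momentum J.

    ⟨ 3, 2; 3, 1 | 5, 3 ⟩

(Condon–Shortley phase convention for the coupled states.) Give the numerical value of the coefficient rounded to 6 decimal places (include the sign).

√[11·1!5!5!/12! · 5!1!4!2!8!2!] = √(153600)
  +(−1)^0/∏(0,1,1,4,4,1)! = 1/576  (running 1/576)
  +(−1)^1/∏(1,0,0,3,5,2)! = -1/1440  (running 1/960)
⟨..|..⟩ = √(153600)·(1/960) = +0.408248

+0.408248  (= +√(1/6))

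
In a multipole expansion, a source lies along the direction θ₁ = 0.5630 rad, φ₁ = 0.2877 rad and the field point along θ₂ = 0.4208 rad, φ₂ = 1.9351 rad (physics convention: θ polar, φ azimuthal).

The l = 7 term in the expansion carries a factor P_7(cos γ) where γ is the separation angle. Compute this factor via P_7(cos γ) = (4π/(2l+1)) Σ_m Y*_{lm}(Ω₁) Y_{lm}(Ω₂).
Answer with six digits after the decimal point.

-0.055529

Term-by-term m-sum for l=7 (normalisation 4π/15 = 0.837758):
  m=-7: Y*=(-0.002645, 0.005573)  Y=(0.000529, -0.000788)  product (0.000003, 0.000005)
  m=-6: Y*=(-0.005661, 0.036133)  Y=(0.004578, 0.006481)  product (-0.000260, 0.000129)
  m=-5: Y*=(0.017392, 0.130698)  Y=(-0.039745, 0.010179)  product (-0.002022, -0.005018)
  m=-4: Y*=(0.129300, 0.289541)  Y=(0.016553, -0.145109)  product (0.044155, -0.013970)
  m=-3: Y*=(0.316388, 0.369815)  Y=(0.316540, 0.163944)  product (0.039521, 0.168931)
  m=-2: Y*=(0.299395, 0.194191)  Y=(-0.402058, 0.358801)  product (-0.190050, 0.029347)
  m=-1: Y*=(-0.153941, -0.045553)  Y=(-0.111313, -0.291911)  product (0.003838, 0.050008)
  m=+0: Y*=(-0.418409, -0.000000)  Y=(-0.342597, 0.000000)  product (0.143346, 0.000000)
  m=+1: Y*=(0.153941, -0.045553)  Y=(0.111313, -0.291911)  product (0.003838, -0.050008)
  m=+2: Y*=(0.299395, -0.194191)  Y=(-0.402058, -0.358801)  product (-0.190050, -0.029347)
  m=+3: Y*=(-0.316388, 0.369815)  Y=(-0.316540, 0.163944)  product (0.039521, -0.168931)
  m=+4: Y*=(0.129300, -0.289541)  Y=(0.016553, 0.145109)  product (0.044155, 0.013970)
  m=+5: Y*=(-0.017392, 0.130698)  Y=(0.039745, 0.010179)  product (-0.002022, 0.005018)
  m=+6: Y*=(-0.005661, -0.036133)  Y=(0.004578, -0.006481)  product (-0.000260, -0.000129)
  m=+7: Y*=(0.002645, 0.005573)  Y=(-0.000529, -0.000788)  product (0.000003, -0.000005)
Σ over m = (-0.066283, 0.000000); ×(4π/15) → (-0.055529, 0.000000). Real part: -0.055529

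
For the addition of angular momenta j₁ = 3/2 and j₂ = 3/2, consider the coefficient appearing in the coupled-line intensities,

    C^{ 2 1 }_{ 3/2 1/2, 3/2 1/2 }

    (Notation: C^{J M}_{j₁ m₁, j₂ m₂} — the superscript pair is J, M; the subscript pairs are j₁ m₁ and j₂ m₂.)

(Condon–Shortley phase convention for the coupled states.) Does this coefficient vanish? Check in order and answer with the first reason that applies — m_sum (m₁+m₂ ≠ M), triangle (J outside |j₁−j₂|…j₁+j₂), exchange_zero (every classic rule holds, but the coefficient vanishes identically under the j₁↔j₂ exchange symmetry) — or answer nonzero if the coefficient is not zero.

m-sum: m₁+m₂ = 1/2+1/2 = 1, M = 1  ✓
triangle: |j₁−j₂| = 0 ≤ J = 2 ≤ j₁+j₂ = 3  ✓
exchange: j₁=j₂ and m₁=m₂, and (−1)^(j₁+j₂−J) = (−1)^1 = −1 forces ⟨j₁m₁;j₂m₂|JM⟩ = −⟨j₂m₂;j₁m₁|JM⟩ = −⟨j₁m₁;j₂m₂|JM⟩ ⇒ the coefficient vanishes identically
Racah sum check: Σ_k collapses to 0 ⇒ CG = 0

exchange_zero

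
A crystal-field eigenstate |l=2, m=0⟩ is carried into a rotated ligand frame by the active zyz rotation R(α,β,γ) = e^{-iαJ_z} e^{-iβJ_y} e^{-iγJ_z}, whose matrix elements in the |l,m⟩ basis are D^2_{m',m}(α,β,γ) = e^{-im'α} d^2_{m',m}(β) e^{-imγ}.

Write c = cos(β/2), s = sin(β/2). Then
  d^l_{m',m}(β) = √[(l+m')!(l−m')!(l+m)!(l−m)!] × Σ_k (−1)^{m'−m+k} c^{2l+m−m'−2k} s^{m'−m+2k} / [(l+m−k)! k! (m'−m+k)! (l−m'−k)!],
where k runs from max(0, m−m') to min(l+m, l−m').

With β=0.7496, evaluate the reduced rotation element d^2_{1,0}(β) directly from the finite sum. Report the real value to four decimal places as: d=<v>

d^2_{1,0}(β=0.7496) via the finite sum:
c=cos(0.749600/2)=0.930581, s=sin(0.749600/2)=0.366086; N=√[6·1·2·2]=4.898979
k: max(0,(0)−(1))=0 … min(2+(0),2−(1))=1
  k=0: (−1)^1·4.8990/(2)·0.9306^3·0.3661^1 = -0.722639
  k=1: (−1)^2·4.8990/(2)·0.9306^1·0.3661^3 = +0.111836
d^2_{1,0}(0.7496) = -0.722639 +0.111836 = -0.610804

d=-0.6108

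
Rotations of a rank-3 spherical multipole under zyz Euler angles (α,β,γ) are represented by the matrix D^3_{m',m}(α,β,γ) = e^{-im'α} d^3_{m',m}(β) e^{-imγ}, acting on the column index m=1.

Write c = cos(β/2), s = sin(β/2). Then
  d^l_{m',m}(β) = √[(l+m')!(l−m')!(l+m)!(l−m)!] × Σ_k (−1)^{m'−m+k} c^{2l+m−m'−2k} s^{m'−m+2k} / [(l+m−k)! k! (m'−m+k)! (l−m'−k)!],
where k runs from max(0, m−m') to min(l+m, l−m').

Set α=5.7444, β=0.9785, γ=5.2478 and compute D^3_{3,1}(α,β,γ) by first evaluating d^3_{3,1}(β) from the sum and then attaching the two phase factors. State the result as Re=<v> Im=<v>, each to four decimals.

First d^3_{3,1}(β=0.9785), then the phase factors e^{-i(3)α} and e^{-i(1)γ}:
With c≡cos(β/2)=0.882686 and s≡sin(β/2)=0.469964, N=[720·1·24·2]^{1/2}=185.903201
k: max(0,(1)−(3))=0 … min(3+(1),3−(3))=0
  k=0: (−1)^2·185.9032/(48)·0.8827^4·0.4700^2 = +0.519277
d^3_{3,1}(0.9785) = +0.519277
D = (-0.045544+0.998962i)·(+0.519277)·(+0.510195+0.860059i) = -0.458211+0.244317i

Re=-0.4582 Im=0.2443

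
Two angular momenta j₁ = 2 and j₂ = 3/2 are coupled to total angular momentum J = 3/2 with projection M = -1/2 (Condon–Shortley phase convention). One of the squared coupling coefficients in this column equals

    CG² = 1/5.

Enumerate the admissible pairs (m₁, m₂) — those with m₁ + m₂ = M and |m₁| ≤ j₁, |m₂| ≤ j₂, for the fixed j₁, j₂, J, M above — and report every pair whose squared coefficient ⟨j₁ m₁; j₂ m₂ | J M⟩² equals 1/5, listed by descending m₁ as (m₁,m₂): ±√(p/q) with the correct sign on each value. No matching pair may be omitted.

(0,-1/2): −√(1/5)

Admissible pairs with m₁+m₂ = M = -1/2: (-2,3/2), (-1,1/2), (0,-1/2), (1,-3/2)
  (m₁,m₂)=(1,-3/2): CG² = 2/5, CG = +√(2/5)
  (m₁,m₂)=(0,-1/2): CG² = 1/5, CG = −√(1/5)   ← matches the target
  (m₁,m₂)=(-1,1/2): CG² = 0/1, CG = 0
  (m₁,m₂)=(-2,3/2): CG² = 2/5, CG = +√(2/5)
Pairs with CG² = 1/5: (0,-1/2): −√(1/5)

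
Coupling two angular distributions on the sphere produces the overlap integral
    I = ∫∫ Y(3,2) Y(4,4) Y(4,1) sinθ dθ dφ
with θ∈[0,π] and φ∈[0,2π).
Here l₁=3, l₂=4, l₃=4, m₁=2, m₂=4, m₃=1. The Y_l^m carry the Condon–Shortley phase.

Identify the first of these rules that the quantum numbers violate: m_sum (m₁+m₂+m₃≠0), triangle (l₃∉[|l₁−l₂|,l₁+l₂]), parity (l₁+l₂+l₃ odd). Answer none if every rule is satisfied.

azimuthal sum: 2 + 4 + 1 = 7  ✗
1 ≤ 4 ≤ 7 (triangle on l)
L = 3 + 4 + 4 = 11 (odd)

m_sum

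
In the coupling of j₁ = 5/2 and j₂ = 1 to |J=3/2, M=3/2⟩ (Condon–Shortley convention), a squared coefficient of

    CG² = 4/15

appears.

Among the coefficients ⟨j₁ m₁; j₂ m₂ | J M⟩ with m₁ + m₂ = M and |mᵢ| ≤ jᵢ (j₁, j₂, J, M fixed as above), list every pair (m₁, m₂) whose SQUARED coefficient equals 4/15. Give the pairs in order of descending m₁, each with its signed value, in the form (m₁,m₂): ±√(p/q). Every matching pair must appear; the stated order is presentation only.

Admissible pairs with m₁+m₂ = M = 3/2: (1/2,1), (3/2,0), (5/2,-1)
  (m₁,m₂)=(5/2,-1): CG² = 2/3, CG = +√(2/3)
  (m₁,m₂)=(3/2,0): CG² = 4/15, CG = −√(4/15)   ← matches the target
  (m₁,m₂)=(1/2,1): CG² = 1/15, CG = +√(1/15)
Pairs with CG² = 4/15: (3/2,0): −√(4/15)

(3/2,0): −√(4/15)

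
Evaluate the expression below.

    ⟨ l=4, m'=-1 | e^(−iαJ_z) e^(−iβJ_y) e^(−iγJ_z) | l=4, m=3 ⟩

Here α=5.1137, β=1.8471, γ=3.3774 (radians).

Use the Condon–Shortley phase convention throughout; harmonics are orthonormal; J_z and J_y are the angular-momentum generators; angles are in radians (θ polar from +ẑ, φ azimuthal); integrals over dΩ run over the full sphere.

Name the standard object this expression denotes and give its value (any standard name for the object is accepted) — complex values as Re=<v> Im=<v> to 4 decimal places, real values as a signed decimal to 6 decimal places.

Wigner D-matrix element, Re=-0.0107 Im=-0.0339

This is a Wigner D-matrix element — the rotation-matrix element ⟨l m'| R(α,β,γ) |l m⟩ in the angular-momentum basis.
Split into d^4_{-1,3}(β=1.8471) × two z-phases.
With c≡cos(β/2)=0.602992 and s≡sin(β/2)=0.797747, N=[6·120·5040·1]^{1/2}=1904.940944
Admissible k: 4..5 (factorial args all ≥0)
  k=4: (−1)^0·1904.9409/(144)·0.6030^4·0.7977^4 = +0.708315
  k=5: (−1)^1·1904.9409/(240)·0.6030^2·0.7977^6 = -0.743850
d^4_{-1,3}(1.8471) = +0.708315 -0.743850 = -0.035535
D = (+0.390626-0.920550i)·(-0.035535)·(-0.760040+0.649877i) = -0.010709-0.033883i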